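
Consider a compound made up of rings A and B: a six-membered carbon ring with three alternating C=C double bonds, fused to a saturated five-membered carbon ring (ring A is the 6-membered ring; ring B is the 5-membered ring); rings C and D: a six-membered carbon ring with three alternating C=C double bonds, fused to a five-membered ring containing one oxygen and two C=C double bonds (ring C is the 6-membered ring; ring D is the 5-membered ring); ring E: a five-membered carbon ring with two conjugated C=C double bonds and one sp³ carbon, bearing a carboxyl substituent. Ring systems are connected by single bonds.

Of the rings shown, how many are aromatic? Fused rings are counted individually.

Ring A is planar and fully conjugated; 3 ring double bonds give 6 π electrons. 6 = 4(1)+2, so ring A is aromatic (benzene ring).
Ring B has three sp³ carbons, so it is not fully conjugated — not aromatic (cyclopentane ring).
Rings C and D form a fused bicyclic system (with one oxygen) with 9 sp² atoms and 10 π electrons from ring double bonds plus a heteroatom lone pair. 10 = 4(2)+2, so the system is aromatic and both rings count as aromatic (benzofuran).
Ring E has one sp³ carbon, so it is not fully conjugated — not aromatic (cyclopentadiene).
Aromatic: A, C, D. Total: 3.

3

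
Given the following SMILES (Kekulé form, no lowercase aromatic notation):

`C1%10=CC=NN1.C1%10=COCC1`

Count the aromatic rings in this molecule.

The SMILES encodes a five-membered ring with two adjacent nitrogens (one bearing H, one in a double bond) and two double bonds; a five-membered ring of four carbons and one oxygen, with one C=C double bond and two sp³ carbons.
The 5-membered ring with two adjacent nitrogens (one N–H, one =N–) is planar and fully conjugated; 2 ring double bonds (4 π electrons) plus a heteroatom lone pair (2) give 6 π electrons. 6 = 4(1)+2, so it is aromatic (pyrazole).
The 5-membered ring with one oxygen has two sp³ carbons, so it is not fully conjugated — not aromatic (2,3-dihydrofuran).
1 of the 2 rings is aromatic. Total: 1.

1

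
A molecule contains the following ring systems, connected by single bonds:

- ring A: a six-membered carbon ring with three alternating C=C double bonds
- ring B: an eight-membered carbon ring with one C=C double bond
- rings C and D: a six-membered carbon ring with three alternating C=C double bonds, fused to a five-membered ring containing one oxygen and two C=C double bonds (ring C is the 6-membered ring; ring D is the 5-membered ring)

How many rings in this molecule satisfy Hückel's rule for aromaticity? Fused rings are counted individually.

3

Ring A has a continuous p-orbital overlap around the ring; 3 ring double bonds give 6 π electrons. 6 = 4(1)+2, so ring A is aromatic (benzene).
Ring B has six sp³ carbons, so it is not fully conjugated — not aromatic (cyclooctene).
Rings C and D form a fused bicyclic system (with one oxygen) with 9 sp² atoms and 10 π electrons from ring double bonds plus a heteroatom lone pair. 10 = 4(2)+2, so the system is aromatic and both rings count as aromatic (benzofuran).
Aromatic: A, C, D. Total: 3.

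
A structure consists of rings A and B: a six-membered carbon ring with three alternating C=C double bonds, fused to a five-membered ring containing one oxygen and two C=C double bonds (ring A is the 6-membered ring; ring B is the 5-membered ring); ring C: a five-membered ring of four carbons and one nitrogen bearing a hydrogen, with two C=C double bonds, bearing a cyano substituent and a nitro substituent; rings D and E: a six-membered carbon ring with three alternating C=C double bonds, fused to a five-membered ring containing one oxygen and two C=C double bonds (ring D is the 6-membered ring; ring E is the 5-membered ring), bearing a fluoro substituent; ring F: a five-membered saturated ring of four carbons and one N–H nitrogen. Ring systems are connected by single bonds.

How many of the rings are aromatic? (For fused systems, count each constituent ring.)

Rings A and B form a fused bicyclic system (with one oxygen) with 9 sp² atoms and 10 π electrons from ring double bonds plus a heteroatom lone pair. 10 = 4(2)+2, so the system is aromatic and both rings count as aromatic (benzofuran).
Ring C is planar and fully conjugated; 2 ring double bonds (4 π electrons) plus a heteroatom lone pair (2) give 6 π electrons. 6 = 4(1)+2, so ring C is aromatic (pyrrole).
Rings D and E form a fused bicyclic system (with one oxygen) with 9 sp² atoms and 10 π electrons from ring double bonds plus a heteroatom lone pair. 10 = 4(2)+2, so the system is aromatic and both rings count as aromatic (benzofuran).
Ring F has only sp³ atoms, so it is not fully conjugated — not aromatic (pyrrolidine).
Aromatic: A, B, C, D, E. Total: 5.

5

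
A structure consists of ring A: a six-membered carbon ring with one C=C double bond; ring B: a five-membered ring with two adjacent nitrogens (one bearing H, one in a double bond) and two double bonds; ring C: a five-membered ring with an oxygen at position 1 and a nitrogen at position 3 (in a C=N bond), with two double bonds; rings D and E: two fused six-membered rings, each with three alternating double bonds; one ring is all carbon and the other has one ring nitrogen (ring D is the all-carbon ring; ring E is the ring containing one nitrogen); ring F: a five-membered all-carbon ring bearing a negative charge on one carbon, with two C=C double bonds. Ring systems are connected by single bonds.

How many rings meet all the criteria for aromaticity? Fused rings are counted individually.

Ring A has four sp³ carbons, so it is not fully conjugated — not aromatic (cyclohexene).
Ring B has a continuous p-orbital overlap around the ring; 2 ring double bonds (4 π electrons) plus a heteroatom lone pair (2) give 6 π electrons. Since 6 = 4n+2 (n=1), ring B is aromatic (pyrazole).
Ring C has a continuous p-orbital overlap around the ring; 2 ring double bonds (4 π electrons) plus a heteroatom lone pair (2) give 6 π electrons. That satisfies 4n+2 with n=1, so ring C is aromatic (oxazole).
Rings D and E form a fused bicyclic system (with one nitrogen) with 10 sp² atoms and 10 π electrons from ring double bonds. 10 = 4(2)+2, so the system is aromatic and both rings count as aromatic (quinoline).
Ring F has a continuous p-orbital overlap around the ring; 2 ring double bonds (4 π electrons) plus the carbanion lone pair (2) give 6 π electrons. That satisfies 4n+2 with n=1, so ring F is aromatic (cyclopentadienyl anion).
Aromatic: B, C, D, E, F. Total: 5.

5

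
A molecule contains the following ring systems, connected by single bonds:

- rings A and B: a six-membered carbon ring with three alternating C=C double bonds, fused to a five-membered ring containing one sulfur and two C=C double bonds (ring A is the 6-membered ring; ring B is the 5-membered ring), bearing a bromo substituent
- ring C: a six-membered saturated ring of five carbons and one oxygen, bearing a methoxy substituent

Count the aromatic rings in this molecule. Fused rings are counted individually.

2

Rings A and B form a fused bicyclic system (with one sulfur) with 9 sp² atoms and 10 π electrons from ring double bonds plus a heteroatom lone pair. 10 = 4(2)+2, so the system is aromatic and both rings count as aromatic (benzothiophene).
Ring C has only sp³ atoms, so it is not fully conjugated — not aromatic (tetrahydropyran).
Aromatic: A, B. Total: 2.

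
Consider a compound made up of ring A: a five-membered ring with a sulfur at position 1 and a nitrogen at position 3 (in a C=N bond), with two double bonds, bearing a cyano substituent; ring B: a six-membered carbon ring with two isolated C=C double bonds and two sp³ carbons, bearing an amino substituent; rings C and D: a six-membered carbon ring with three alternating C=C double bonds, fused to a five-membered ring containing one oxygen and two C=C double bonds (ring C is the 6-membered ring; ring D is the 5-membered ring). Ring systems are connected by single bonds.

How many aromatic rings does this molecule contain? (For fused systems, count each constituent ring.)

Ring A is fully conjugated (every ring atom contributes a p orbital); 2 ring double bonds (4 π electrons) plus a heteroatom lone pair (2) give 6 π electrons. Since 6 = 4n+2 (n=1), ring A is aromatic (thiazole).
Ring B has two sp³ carbons, so it is not fully conjugated — not aromatic (1,4-cyclohexadiene).
Rings C and D form a fused bicyclic system (with one oxygen) with 9 sp² atoms and 10 π electrons from ring double bonds plus a heteroatom lone pair. 10 = 4(2)+2, so the system is aromatic and both rings count as aromatic (benzofuran).
Aromatic: A, C, D. Total: 3.

3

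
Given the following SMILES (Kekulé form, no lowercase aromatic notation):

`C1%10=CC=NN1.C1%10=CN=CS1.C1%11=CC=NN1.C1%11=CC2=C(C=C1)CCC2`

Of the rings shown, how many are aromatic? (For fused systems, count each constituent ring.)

The SMILES encodes a five-membered ring with two adjacent nitrogens (one bearing H, one in a double bond) and two double bonds; a five-membered ring with a sulfur at position 1 and a nitrogen at position 3 (in a C=N bond), with two double bonds; a five-membered ring with two adjacent nitrogens (one bearing H, one in a double bond) and two double bonds; a six-membered carbon ring with three alternating C=C double bonds, fused to a saturated five-membered carbon ring.
The 5-membered ring with two adjacent nitrogens (one N–H, one =N–) is fully conjugated (every ring atom contributes a p orbital); 2 ring double bonds (4 π electrons) plus a heteroatom lone pair (2) give 6 π electrons. Since 6 = 4n+2 (n=1), it is aromatic (pyrazole).
The 5-membered ring with one sulfur and one =N– has a continuous p-orbital overlap around the ring; 2 ring double bonds (4 π electrons) plus a heteroatom lone pair (2) give 6 π electrons. 6 = 4(1)+2, so it is aromatic (thiazole).
The second 5-membered ring with two adjacent nitrogens (one N–H, one =N–) is planar and fully conjugated; 2 ring double bonds (4 π electrons) plus a heteroatom lone pair (2) give 6 π electrons. That satisfies 4n+2 with n=1, so it is aromatic (pyrazole).
The 6-membered ring is planar and fully conjugated; 3 ring double bonds give 6 π electrons. 6 = 4(1)+2, so it is aromatic (benzene ring).
The 5-membered ring has three sp³ carbons, so it is not fully conjugated — not aromatic (cyclopentane ring).
4 of the 5 rings are aromatic. Total: 4.

4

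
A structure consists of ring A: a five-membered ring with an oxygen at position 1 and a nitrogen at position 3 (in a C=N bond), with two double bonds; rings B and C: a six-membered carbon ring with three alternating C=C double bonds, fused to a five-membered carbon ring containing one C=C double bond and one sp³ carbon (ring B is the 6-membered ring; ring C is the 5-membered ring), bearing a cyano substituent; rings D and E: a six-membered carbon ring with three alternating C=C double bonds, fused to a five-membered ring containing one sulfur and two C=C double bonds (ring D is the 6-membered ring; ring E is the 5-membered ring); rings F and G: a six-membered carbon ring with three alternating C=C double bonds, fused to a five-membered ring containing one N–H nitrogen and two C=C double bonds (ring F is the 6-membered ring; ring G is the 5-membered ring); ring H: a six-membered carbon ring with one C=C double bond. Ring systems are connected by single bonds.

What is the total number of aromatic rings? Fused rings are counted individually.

Ring A has a continuous p-orbital overlap around the ring; 2 ring double bonds (4 π electrons) plus a heteroatom lone pair (2) give 6 π electrons. 6 = 4(1)+2, so ring A is aromatic (oxazole).
Ring B has a continuous p-orbital overlap around the ring; 3 ring double bonds give 6 π electrons. That satisfies 4n+2 with n=1, so ring B is aromatic (benzene ring).
Ring C has one sp³ carbon, so it is not fully conjugated — not aromatic (cyclopentene ring).
Rings D and E form a fused bicyclic system (with one sulfur) with 9 sp² atoms and 10 π electrons from ring double bonds plus a heteroatom lone pair. 10 = 4(2)+2, so the system is aromatic and both rings count as aromatic (benzothiophene).
Rings F and G form a fused bicyclic system (with one N–H) with 9 sp² atoms and 10 π electrons from ring double bonds plus a heteroatom lone pair. 10 = 4(2)+2, so the system is aromatic and both rings count as aromatic (indole).
Ring H has four sp³ carbons, so it is not fully conjugated — not aromatic (cyclohexene).
Aromatic: A, B, D, E, F, G. Total: 6.

6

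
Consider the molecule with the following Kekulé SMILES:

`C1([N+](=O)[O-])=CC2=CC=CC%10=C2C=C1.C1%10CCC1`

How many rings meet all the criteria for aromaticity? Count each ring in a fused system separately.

2

The SMILES encodes two fused six-membered carbon rings, each with three alternating C=C double bonds; a four-membered saturated carbon ring.
The fused 6/6-membered bicyclic is a single π system with 10 sp² atoms and 10 π electrons from ring double bonds. 10 = 4(2)+2, so the system is aromatic and both rings count as aromatic (naphthalene).
The 4-membered ring has only sp³ atoms, so it is not fully conjugated — not aromatic (cyclobutane).
2 of the 3 rings are aromatic. Total: 2.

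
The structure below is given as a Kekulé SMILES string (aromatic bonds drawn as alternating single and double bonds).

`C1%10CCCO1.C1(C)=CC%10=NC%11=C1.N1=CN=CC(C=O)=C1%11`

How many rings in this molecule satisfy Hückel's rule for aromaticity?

2

The SMILES encodes a five-membered saturated ring of four carbons and one oxygen; a six-membered ring of five carbons and one nitrogen with three alternating double bonds; a six-membered ring with nitrogens at positions 1 and 3 and three alternating double bonds.
The 5-membered ring with one oxygen has only sp³ atoms, so it is not fully conjugated — not aromatic (tetrahydrofuran).
The 6-membered ring with one nitrogen has a continuous p-orbital overlap around the ring; 3 ring double bonds give 6 π electrons. 6 = 4(1)+2, so it is aromatic (pyridine).
The 6-membered ring with two nitrogens (1,3) has a continuous p-orbital overlap around the ring; 3 ring double bonds give 6 π electrons. 6 = 4(1)+2, so it is aromatic (pyrimidine).
2 of the 3 rings are aromatic. Total: 2.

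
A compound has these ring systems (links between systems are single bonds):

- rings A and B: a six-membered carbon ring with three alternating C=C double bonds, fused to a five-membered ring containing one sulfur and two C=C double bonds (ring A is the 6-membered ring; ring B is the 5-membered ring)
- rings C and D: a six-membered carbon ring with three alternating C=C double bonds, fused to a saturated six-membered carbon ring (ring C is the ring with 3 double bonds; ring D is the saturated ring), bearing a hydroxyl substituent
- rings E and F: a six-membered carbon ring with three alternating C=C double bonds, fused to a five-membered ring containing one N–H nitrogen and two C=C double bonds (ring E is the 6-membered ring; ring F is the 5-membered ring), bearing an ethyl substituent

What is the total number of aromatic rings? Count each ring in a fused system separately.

Rings A and B form a fused bicyclic system (with one sulfur) with 9 sp² atoms and 10 π electrons from ring double bonds plus a heteroatom lone pair. 10 = 4(2)+2, so the system is aromatic and both rings count as aromatic (benzothiophene).
Ring C has a continuous p-orbital overlap around the ring; 3 ring double bonds give 6 π electrons. Since 6 = 4n+2 (n=1), ring C is aromatic (benzene ring).
Ring D has four sp³ carbons, so it is not fully conjugated — not aromatic (cyclohexane ring).
Rings E and F form a fused bicyclic system (with one N–H) with 9 sp² atoms and 10 π electrons from ring double bonds plus a heteroatom lone pair. 10 = 4(2)+2, so the system is aromatic and both rings count as aromatic (indole).
Aromatic: A, B, C, E, F. Total: 5.

5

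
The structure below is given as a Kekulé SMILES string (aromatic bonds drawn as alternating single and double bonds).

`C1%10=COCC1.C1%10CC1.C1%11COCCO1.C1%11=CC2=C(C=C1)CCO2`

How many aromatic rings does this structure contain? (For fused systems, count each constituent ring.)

1

The SMILES encodes a five-membered ring of four carbons and one oxygen, with one C=C double bond and two sp³ carbons; a three-membered saturated carbon ring; a six-membered saturated ring with oxygens at positions 1 and 4; a six-membered carbon ring with three alternating C=C double bonds, fused to a five-membered ring containing one oxygen and two sp³ carbons.
The 5-membered ring with one oxygen has two sp³ carbons, so it is not fully conjugated — not aromatic (2,3-dihydrofuran).
The 3-membered ring has only sp³ atoms, so it is not fully conjugated — not aromatic (cyclopropane).
The 6-membered ring with two oxygens (1,4) has only sp³ atoms, so it is not fully conjugated — not aromatic (1,4-dioxane).
The 6-membered ring is fully conjugated (every ring atom contributes a p orbital); 3 ring double bonds give 6 π electrons. 6 = 4(1)+2, so it is aromatic (benzene ring).
The second 5-membered ring with one oxygen has two sp³ carbons, so it is not fully conjugated — not aromatic (oxolane ring).
1 of the 5 rings is aromatic. Total: 1.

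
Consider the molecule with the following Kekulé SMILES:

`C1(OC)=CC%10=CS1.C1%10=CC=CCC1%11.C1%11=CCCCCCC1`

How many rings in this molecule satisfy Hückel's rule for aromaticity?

1

The SMILES encodes a five-membered ring of four carbons and one sulfur, with two C=C double bonds; a six-membered carbon ring with two conjugated C=C double bonds and two sp³ carbons; an eight-membered carbon ring with one C=C double bond.
The 5-membered ring with one sulfur has a continuous p-orbital overlap around the ring; 2 ring double bonds (4 π electrons) plus a heteroatom lone pair (2) give 6 π electrons. Since 6 = 4n+2 (n=1), it is aromatic (thiophene).
The 6-membered ring has two sp³ carbons, so it is not fully conjugated — not aromatic (1,3-cyclohexadiene).
The 8-membered ring has six sp³ carbons, so it is not fully conjugated — not aromatic (cyclooctene).
1 of the 3 rings is aromatic. Total: 1.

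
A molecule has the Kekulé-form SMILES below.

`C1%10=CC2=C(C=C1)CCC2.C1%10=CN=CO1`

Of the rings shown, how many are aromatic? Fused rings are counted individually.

2

The SMILES encodes a six-membered carbon ring with three alternating C=C double bonds, fused to a saturated five-membered carbon ring; a five-membered ring with an oxygen at position 1 and a nitrogen at position 3 (in a C=N bond), with two double bonds.
The 6-membered ring is planar and fully conjugated; 3 ring double bonds give 6 π electrons. 6 = 4(1)+2, so it is aromatic (benzene ring).
The 5-membered ring has three sp³ carbons, so it is not fully conjugated — not aromatic (cyclopentane ring).
The 5-membered ring with one oxygen and one =N– is planar and fully conjugated; 2 ring double bonds (4 π electrons) plus a heteroatom lone pair (2) give 6 π electrons. That satisfies 4n+2 with n=1, so it is aromatic (oxazole).
2 of the 3 rings are aromatic. Total: 2.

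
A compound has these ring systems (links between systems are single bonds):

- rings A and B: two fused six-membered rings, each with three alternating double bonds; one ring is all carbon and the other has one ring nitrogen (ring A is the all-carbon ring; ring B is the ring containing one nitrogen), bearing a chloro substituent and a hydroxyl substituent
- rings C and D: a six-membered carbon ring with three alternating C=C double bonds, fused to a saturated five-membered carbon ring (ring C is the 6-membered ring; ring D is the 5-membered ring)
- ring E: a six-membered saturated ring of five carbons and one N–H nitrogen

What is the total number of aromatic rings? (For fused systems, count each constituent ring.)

3

Rings A and B form a fused bicyclic system (with one nitrogen) with 10 sp² atoms and 10 π electrons from ring double bonds. 10 = 4(2)+2, so the system is aromatic and both rings count as aromatic (quinoline).
Ring C is fully conjugated (every ring atom contributes a p orbital); 3 ring double bonds give 6 π electrons. That satisfies 4n+2 with n=1, so ring C is aromatic (benzene ring).
Ring D has three sp³ carbons, so it is not fully conjugated — not aromatic (cyclopentane ring).
Ring E has only sp³ atoms, so it is not fully conjugated — not aromatic (piperidine).
Aromatic: A, B, C. Total: 3.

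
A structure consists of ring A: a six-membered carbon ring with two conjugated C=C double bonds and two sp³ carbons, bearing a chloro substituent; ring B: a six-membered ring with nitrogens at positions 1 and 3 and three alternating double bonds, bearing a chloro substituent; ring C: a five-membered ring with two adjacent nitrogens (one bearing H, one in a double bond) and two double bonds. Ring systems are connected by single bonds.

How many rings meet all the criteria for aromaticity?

2

Ring A has two sp³ carbons, so it is not fully conjugated — not aromatic (1,3-cyclohexadiene).
Ring B has a continuous p-orbital overlap around the ring; 3 ring double bonds give 6 π electrons. 6 = 4(1)+2, so ring B is aromatic (pyrimidine).
Ring C is planar and fully conjugated; 2 ring double bonds (4 π electrons) plus a heteroatom lone pair (2) give 6 π electrons. That satisfies 4n+2 with n=1, so ring C is aromatic (pyrazole).
Aromatic: B, C. Total: 2.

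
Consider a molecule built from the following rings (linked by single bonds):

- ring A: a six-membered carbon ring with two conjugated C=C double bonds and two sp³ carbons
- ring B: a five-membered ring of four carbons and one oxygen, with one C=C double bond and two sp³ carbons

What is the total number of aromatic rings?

Ring A has two sp³ carbons, so it is not fully conjugated — not aromatic (1,3-cyclohexadiene).
Ring B has two sp³ carbons, so it is not fully conjugated — not aromatic (2,3-dihydrofuran).
No ring is aromatic. Total: 0.

0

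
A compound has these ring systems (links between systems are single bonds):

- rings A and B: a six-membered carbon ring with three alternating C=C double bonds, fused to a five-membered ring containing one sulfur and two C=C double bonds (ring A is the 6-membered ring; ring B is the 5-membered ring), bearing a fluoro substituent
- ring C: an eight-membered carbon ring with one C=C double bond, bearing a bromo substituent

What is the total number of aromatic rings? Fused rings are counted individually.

2

Rings A and B form a fused bicyclic system (with one sulfur) with 9 sp² atoms and 10 π electrons from ring double bonds plus a heteroatom lone pair. 10 = 4(2)+2, so the system is aromatic and both rings count as aromatic (benzothiophene).
Ring C has six sp³ carbons, so it is not fully conjugated — not aromatic (cyclooctene).
Aromatic: A, B. Total: 2.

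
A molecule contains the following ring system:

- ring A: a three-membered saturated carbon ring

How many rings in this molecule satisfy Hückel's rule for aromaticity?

0

Ring A has only sp³ atoms, so it is not fully conjugated — not aromatic (cyclopropane).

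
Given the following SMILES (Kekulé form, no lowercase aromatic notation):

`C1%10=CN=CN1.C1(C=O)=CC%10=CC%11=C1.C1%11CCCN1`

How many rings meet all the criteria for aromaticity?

2

The SMILES encodes a five-membered ring with nitrogens at positions 1 and 3 (one bearing H, one in a C=N bond) and two double bonds; a six-membered carbon ring with three alternating C=C double bonds; a five-membered saturated ring of four carbons and one N–H nitrogen.
The 5-membered ring with two nitrogens (one N–H, one =N–) is fully conjugated (every ring atom contributes a p orbital); 2 ring double bonds (4 π electrons) plus a heteroatom lone pair (2) give 6 π electrons. That satisfies 4n+2 with n=1, so it is aromatic (imidazole).
The 6-membered ring has a continuous p-orbital overlap around the ring; 3 ring double bonds give 6 π electrons. Since 6 = 4n+2 (n=1), it is aromatic (benzene).
The 5-membered ring with one N–H has only sp³ atoms, so it is not fully conjugated — not aromatic (pyrrolidine).
2 of the 3 rings are aromatic. Total: 2.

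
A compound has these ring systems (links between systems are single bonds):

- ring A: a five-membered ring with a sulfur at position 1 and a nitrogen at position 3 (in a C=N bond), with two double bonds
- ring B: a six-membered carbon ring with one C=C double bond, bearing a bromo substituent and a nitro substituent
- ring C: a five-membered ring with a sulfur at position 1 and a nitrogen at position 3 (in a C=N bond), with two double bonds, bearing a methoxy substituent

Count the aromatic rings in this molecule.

2

Ring A is fully conjugated (every ring atom contributes a p orbital); 2 ring double bonds (4 π electrons) plus a heteroatom lone pair (2) give 6 π electrons. Since 6 = 4n+2 (n=1), ring A is aromatic (thiazole).
Ring B has four sp³ carbons, so it is not fully conjugated — not aromatic (cyclohexene).
Ring C is fully conjugated (every ring atom contributes a p orbital); 2 ring double bonds (4 π electrons) plus a heteroatom lone pair (2) give 6 π electrons. Since 6 = 4n+2 (n=1), ring C is aromatic (thiazole).
Aromatic: A, C. Total: 2.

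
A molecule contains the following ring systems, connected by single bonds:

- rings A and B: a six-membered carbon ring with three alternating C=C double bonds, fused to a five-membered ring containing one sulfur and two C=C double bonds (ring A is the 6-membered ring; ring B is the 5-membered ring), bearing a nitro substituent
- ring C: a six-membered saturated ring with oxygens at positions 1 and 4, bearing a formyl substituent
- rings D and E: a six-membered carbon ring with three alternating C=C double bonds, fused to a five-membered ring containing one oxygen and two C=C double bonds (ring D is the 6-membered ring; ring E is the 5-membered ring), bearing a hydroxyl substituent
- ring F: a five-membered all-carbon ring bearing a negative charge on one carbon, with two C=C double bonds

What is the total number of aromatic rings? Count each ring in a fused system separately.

5

Rings A and B form a fused bicyclic system (with one sulfur) with 9 sp² atoms and 10 π electrons from ring double bonds plus a heteroatom lone pair. 10 = 4(2)+2, so the system is aromatic and both rings count as aromatic (benzothiophene).
Ring C has only sp³ atoms, so it is not fully conjugated — not aromatic (1,4-dioxane).
Rings D and E form a fused bicyclic system (with one oxygen) with 9 sp² atoms and 10 π electrons from ring double bonds plus a heteroatom lone pair. 10 = 4(2)+2, so the system is aromatic and both rings count as aromatic (benzofuran).
Ring F has a continuous p-orbital overlap around the ring; 2 ring double bonds (4 π electrons) plus the carbanion lone pair (2) give 6 π electrons. That satisfies 4n+2 with n=1, so ring F is aromatic (cyclopentadienyl anion).
Aromatic: A, B, D, E, F. Total: 5.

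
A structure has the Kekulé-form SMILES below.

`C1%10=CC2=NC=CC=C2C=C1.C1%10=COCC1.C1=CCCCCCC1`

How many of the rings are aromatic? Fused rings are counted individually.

2

The SMILES encodes two fused six-membered rings, each with three alternating double bonds; one ring is all carbon and the other has one ring nitrogen; a five-membered ring of four carbons and one oxygen, with one C=C double bond and two sp³ carbons; an eight-membered carbon ring with one C=C double bond.
The fused 6/6-membered bicyclic (with one nitrogen) is a single π system with 10 sp² atoms and 10 π electrons from ring double bonds. 10 = 4(2)+2, so the system is aromatic and both rings count as aromatic (quinoline).
The 5-membered ring with one oxygen has two sp³ carbons, so it is not fully conjugated — not aromatic (2,3-dihydrofuran).
The 8-membered ring has six sp³ carbons, so it is not fully conjugated — not aromatic (cyclooctene).
2 of the 4 rings are aromatic. Total: 2.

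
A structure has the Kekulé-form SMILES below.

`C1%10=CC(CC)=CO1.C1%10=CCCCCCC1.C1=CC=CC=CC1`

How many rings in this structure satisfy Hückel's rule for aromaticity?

The SMILES encodes a five-membered ring of four carbons and one oxygen, with two C=C double bonds; an eight-membered carbon ring with one C=C double bond; a seven-membered carbon ring with three C=C double bonds and one sp³ carbon.
The 5-membered ring with one oxygen is fully conjugated (every ring atom contributes a p orbital); 2 ring double bonds (4 π electrons) plus a heteroatom lone pair (2) give 6 π electrons. Since 6 = 4n+2 (n=1), it is aromatic (furan).
The 8-membered ring has six sp³ carbons, so it is not fully conjugated — not aromatic (cyclooctene).
The 7-membered ring has one sp³ carbon, so it is not fully conjugated — not aromatic (cycloheptatriene).
1 of the 3 rings is aromatic. Total: 1.

1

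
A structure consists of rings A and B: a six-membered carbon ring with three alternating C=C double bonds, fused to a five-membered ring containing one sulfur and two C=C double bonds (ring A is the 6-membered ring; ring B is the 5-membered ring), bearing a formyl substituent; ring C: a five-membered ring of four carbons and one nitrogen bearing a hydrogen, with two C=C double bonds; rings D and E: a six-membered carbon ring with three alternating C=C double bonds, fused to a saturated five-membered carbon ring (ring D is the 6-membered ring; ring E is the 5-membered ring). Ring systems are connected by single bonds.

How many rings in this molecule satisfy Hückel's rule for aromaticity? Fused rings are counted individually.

4

Rings A and B form a fused bicyclic system (with one sulfur) with 9 sp² atoms and 10 π electrons from ring double bonds plus a heteroatom lone pair. 10 = 4(2)+2, so the system is aromatic and both rings count as aromatic (benzothiophene).
Ring C is fully conjugated (every ring atom contributes a p orbital); 2 ring double bonds (4 π electrons) plus a heteroatom lone pair (2) give 6 π electrons. Since 6 = 4n+2 (n=1), ring C is aromatic (pyrrole).
Ring D has a continuous p-orbital overlap around the ring; 3 ring double bonds give 6 π electrons. Since 6 = 4n+2 (n=1), ring D is aromatic (benzene ring).
Ring E has three sp³ carbons, so it is not fully conjugated — not aromatic (cyclopentane ring).
Aromatic: A, B, C, D. Total: 4.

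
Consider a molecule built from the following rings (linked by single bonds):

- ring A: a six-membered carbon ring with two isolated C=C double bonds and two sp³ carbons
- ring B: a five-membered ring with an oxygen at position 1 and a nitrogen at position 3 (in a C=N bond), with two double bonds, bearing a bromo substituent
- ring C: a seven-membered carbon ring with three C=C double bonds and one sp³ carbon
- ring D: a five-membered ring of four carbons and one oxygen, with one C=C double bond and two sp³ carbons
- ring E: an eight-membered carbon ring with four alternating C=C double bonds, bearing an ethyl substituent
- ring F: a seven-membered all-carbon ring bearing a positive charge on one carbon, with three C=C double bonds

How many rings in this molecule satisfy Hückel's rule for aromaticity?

Ring A has two sp³ carbons, so it is not fully conjugated — not aromatic (1,4-cyclohexadiene).
Ring B is planar and fully conjugated; 2 ring double bonds (4 π electrons) plus a heteroatom lone pair (2) give 6 π electrons. 6 = 4(1)+2, so ring B is aromatic (oxazole).
Ring C has one sp³ carbon, so it is not fully conjugated — not aromatic (cycloheptatriene).
Ring D has two sp³ carbons, so it is not fully conjugated — not aromatic (2,3-dihydrofuran).
Ring E has only sp² ring atoms; a planar conformation would have a fully conjugated π system of 8 electrons. But 8 = 4(2), which is 4n not 4n+2, so ring E is not aromatic (cyclooctatetraene) — cyclooctatetraene distorts into a non-planar tub to avoid antiaromaticity.
Ring F has a continuous p-orbital overlap around the ring; 3 ring double bonds (6 π electrons) plus the carbocation's empty p orbital (0, but keeps the ring conjugated) give 6 π electrons. Since 6 = 4n+2 (n=1), ring F is aromatic (tropylium cation).
Aromatic: B, F. Total: 2.

2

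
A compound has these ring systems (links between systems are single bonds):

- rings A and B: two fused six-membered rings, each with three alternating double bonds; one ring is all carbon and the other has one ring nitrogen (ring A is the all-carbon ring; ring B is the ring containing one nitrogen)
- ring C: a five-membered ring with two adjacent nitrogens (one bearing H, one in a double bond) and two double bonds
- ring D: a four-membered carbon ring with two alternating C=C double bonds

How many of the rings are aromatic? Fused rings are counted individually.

3

Rings A and B form a fused bicyclic system (with one nitrogen) with 10 sp² atoms and 10 π electrons from ring double bonds. 10 = 4(2)+2, so the system is aromatic and both rings count as aromatic (quinoline).
Ring C is planar and fully conjugated; 2 ring double bonds (4 π electrons) plus a heteroatom lone pair (2) give 6 π electrons. Since 6 = 4n+2 (n=1), ring C is aromatic (pyrazole).
Ring D has only sp² ring atoms; a planar conformation would have a fully conjugated π system of 4 electrons. But 4 = 4(1), which is 4n not 4n+2, so ring D is not aromatic (cyclobutadiene) — cyclobutadiene is antiaromatic and distorts to a rectangle.
Aromatic: A, B, C. Total: 3.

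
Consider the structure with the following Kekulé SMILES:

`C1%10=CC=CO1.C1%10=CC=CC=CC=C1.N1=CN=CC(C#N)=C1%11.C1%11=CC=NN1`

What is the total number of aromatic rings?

3

The SMILES encodes a five-membered ring of four carbons and one oxygen, with two C=C double bonds; an eight-membered carbon ring with four alternating C=C double bonds; a six-membered ring with nitrogens at positions 1 and 3 and three alternating double bonds; a five-membered ring with two adjacent nitrogens (one bearing H, one in a double bond) and two double bonds.
The 5-membered ring with one oxygen is planar and fully conjugated; 2 ring double bonds (4 π electrons) plus a heteroatom lone pair (2) give 6 π electrons. That satisfies 4n+2 with n=1, so it is aromatic (furan).
The 8-membered ring has only sp² ring atoms; a planar conformation would have a fully conjugated π system of 8 electrons. But 8 = 4(2), which is 4n not 4n+2, so it is not aromatic (cyclooctatetraene) — cyclooctatetraene distorts into a non-planar tub to avoid antiaromaticity.
The 6-membered ring with two nitrogens (1,3) is planar and fully conjugated; 3 ring double bonds give 6 π electrons. That satisfies 4n+2 with n=1, so it is aromatic (pyrimidine).
The 5-membered ring with two adjacent nitrogens (one N–H, one =N–) has a continuous p-orbital overlap around the ring; 2 ring double bonds (4 π electrons) plus a heteroatom lone pair (2) give 6 π electrons. That satisfies 4n+2 with n=1, so it is aromatic (pyrazole).
3 of the 4 rings are aromatic. Total: 3.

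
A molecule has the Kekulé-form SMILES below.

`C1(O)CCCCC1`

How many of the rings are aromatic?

The SMILES encodes a six-membered saturated carbon ring.
The 6-membered ring has only sp³ atoms, so it is not fully conjugated — not aromatic (cyclohexane).

0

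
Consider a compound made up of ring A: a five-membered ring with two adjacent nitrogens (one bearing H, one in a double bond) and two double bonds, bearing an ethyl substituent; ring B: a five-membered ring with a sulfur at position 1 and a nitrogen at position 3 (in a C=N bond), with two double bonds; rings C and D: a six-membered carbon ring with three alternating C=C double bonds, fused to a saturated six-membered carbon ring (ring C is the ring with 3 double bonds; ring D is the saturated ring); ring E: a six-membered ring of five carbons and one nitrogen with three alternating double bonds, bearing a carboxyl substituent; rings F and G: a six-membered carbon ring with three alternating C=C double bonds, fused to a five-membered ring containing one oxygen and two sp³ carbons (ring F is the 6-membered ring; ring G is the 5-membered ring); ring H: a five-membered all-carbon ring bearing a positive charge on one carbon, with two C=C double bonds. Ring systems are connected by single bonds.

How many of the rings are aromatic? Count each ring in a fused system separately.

5

Ring A is fully conjugated (every ring atom contributes a p orbital); 2 ring double bonds (4 π electrons) plus a heteroatom lone pair (2) give 6 π electrons. 6 = 4(1)+2, so ring A is aromatic (pyrazole).
Ring B has a continuous p-orbital overlap around the ring; 2 ring double bonds (4 π electrons) plus a heteroatom lone pair (2) give 6 π electrons. 6 = 4(1)+2, so ring B is aromatic (thiazole).
Ring C is planar and fully conjugated; 3 ring double bonds give 6 π electrons. Since 6 = 4n+2 (n=1), ring C is aromatic (benzene ring).
Ring D has four sp³ carbons, so it is not fully conjugated — not aromatic (cyclohexane ring).
Ring E is fully conjugated (every ring atom contributes a p orbital); 3 ring double bonds give 6 π electrons. 6 = 4(1)+2, so ring E is aromatic (pyridine).
Ring F is fully conjugated (every ring atom contributes a p orbital); 3 ring double bonds give 6 π electrons. 6 = 4(1)+2, so ring F is aromatic (benzene ring).
Ring G has two sp³ carbons, so it is not fully conjugated — not aromatic (oxolane ring).
Ring H has only sp² ring atoms; a planar conformation would have a fully conjugated π system of 4 electrons. But 4 = 4(1), which is 4n not 4n+2, so ring H is not aromatic (cyclopentadienyl cation).
Aromatic: A, B, C, E, F. Total: 5.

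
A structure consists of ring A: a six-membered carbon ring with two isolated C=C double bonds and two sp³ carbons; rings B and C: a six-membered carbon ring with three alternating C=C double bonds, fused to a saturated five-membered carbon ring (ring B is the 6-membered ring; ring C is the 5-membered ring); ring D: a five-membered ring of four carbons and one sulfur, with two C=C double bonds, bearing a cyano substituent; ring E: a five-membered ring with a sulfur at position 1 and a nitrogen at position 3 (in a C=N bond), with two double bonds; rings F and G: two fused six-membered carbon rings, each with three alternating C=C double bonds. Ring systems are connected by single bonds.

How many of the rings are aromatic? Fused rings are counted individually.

5

Ring A has two sp³ carbons, so it is not fully conjugated — not aromatic (1,4-cyclohexadiene).
Ring B is planar and fully conjugated; 3 ring double bonds give 6 π electrons. That satisfies 4n+2 with n=1, so ring B is aromatic (benzene ring).
Ring C has three sp³ carbons, so it is not fully conjugated — not aromatic (cyclopentane ring).
Ring D is planar and fully conjugated; 2 ring double bonds (4 π electrons) plus a heteroatom lone pair (2) give 6 π electrons. Since 6 = 4n+2 (n=1), ring D is aromatic (thiophene).
Ring E has a continuous p-orbital overlap around the ring; 2 ring double bonds (4 π electrons) plus a heteroatom lone pair (2) give 6 π electrons. That satisfies 4n+2 with n=1, so ring E is aromatic (thiazole).
Rings F and G form a fused bicyclic system with 10 sp² atoms and 10 π electrons from ring double bonds. 10 = 4(2)+2, so the system is aromatic and both rings count as aromatic (naphthalene).
Aromatic: B, D, E, F, G. Total: 5.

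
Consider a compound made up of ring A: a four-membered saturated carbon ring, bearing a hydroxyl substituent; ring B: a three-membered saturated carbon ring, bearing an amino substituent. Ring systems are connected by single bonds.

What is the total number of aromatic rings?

Ring A has only sp³ atoms, so it is not fully conjugated — not aromatic (cyclobutane).
Ring B has only sp³ atoms, so it is not fully conjugated — not aromatic (cyclopropane).
No ring is aromatic. Total: 0.

0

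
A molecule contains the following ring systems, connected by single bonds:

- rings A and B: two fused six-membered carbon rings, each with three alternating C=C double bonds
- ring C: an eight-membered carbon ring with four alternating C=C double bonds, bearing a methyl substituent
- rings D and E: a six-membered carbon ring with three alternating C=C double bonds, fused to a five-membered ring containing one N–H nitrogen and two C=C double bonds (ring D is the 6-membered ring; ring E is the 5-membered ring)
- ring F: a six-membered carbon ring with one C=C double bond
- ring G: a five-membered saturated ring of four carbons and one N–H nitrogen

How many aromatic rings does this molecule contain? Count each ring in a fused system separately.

Rings A and B form a fused bicyclic system with 10 sp² atoms and 10 π electrons from ring double bonds. 10 = 4(2)+2, so the system is aromatic and both rings count as aromatic (naphthalene).
Ring C has only sp² ring atoms; a planar conformation would have a fully conjugated π system of 8 electrons. But 8 = 4(2), which is 4n not 4n+2, so ring C is not aromatic (cyclooctatetraene) — cyclooctatetraene distorts into a non-planar tub to avoid antiaromaticity.
Rings D and E form a fused bicyclic system (with one N–H) with 9 sp² atoms and 10 π electrons from ring double bonds plus a heteroatom lone pair. 10 = 4(2)+2, so the system is aromatic and both rings count as aromatic (indole).
Ring F has four sp³ carbons, so it is not fully conjugated — not aromatic (cyclohexene).
Ring G has only sp³ atoms, so it is not fully conjugated — not aromatic (pyrrolidine).
Aromatic: A, B, D, E. Total: 4.

4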